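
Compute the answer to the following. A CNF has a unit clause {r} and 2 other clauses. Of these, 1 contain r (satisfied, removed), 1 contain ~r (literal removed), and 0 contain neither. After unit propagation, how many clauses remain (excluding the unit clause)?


Satisfied (removed): 1
Shortened (remain): 1
Unchanged (remain): 0
Remaining = 1 + 0 = 1

1


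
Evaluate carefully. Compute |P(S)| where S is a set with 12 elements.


The power set of a set with n elements has 2^n elements.
|P(S)| = 2^12 = 4096

4096


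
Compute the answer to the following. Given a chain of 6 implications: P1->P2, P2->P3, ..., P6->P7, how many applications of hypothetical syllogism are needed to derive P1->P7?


With 6 implications in a chain connecting 7 propositions:
P1->P2, P2->P3, ..., P6->P7
Steps needed = (number of implications) - 1 = 6 - 1 = 5

5


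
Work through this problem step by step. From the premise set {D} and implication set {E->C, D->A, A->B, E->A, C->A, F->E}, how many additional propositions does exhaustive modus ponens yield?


Initial facts: {D}
Apply modus ponens to closure:
  D and D->A  =>  A
  A and A->B  =>  B
Final known: {A, B, D}
New propositions: {A, B}
Count = 2

2


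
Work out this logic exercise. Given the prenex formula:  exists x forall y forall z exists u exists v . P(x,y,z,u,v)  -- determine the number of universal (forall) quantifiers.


Quantifier prefix: exists x forall y forall z exists u exists v
Mark each quantifier type:
  E U U E E
Universal count = 2, Existential count = 3
Asked for universal (forall) quantifiers: 2

2


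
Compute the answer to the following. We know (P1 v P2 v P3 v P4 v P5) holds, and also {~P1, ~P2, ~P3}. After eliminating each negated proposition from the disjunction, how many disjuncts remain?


Original disjuncts (5): P1, P2, P3, P4, P5
Negated (eliminate): ~P1, ~P2, ~P3
Remaining disjuncts: P4, P5
Count = 5 - 3 = 2

2


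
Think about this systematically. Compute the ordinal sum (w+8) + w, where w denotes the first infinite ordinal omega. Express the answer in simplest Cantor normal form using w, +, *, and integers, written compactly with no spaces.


Compute (w+8) + w.
Ordinal + is associative but NOT commutative; for finite n>0, n + w = w but w + n stays w+n.
(w+8) + w = w + (8+w) = w + w = w*2 (the finite tail 8 is absorbed by the right w).
Result = w*2

w*2


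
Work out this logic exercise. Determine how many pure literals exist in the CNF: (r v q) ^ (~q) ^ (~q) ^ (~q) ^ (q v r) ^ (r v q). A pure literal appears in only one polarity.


Check each variable for pure literal status:
p: absent (not pure)
q: mixed (not pure)
r: pure positive
Pure literal count = 1

1


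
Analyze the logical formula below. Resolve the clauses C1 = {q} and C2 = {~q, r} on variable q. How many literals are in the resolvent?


Remove q from C1 and ~q from C2.
C1 remainder: {}
C2 remainder: {r}
Union (resolvent): {r}
Resolvent has 1 literal(s).

1


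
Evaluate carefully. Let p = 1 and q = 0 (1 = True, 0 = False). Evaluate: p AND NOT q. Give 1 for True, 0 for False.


p = 1, q = 0
Operation: p AND NOT q
Evaluate: 1 AND NOT 0 = 1

1


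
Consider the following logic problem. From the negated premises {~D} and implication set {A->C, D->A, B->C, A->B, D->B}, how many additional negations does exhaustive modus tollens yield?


Initial negated facts: {~D}
Apply modus tollens to closure:
  (no implication fires)
Final negated: {~D}
New negations: {(none)}
Count = 0

0


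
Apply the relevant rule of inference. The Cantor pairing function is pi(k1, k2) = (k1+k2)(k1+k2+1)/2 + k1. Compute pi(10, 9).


k1 + k2 = 19
(k1+k2)(k1+k2+1)/2 = 19 * 20 / 2 = 190
pi = 190 + 10 = 200

200


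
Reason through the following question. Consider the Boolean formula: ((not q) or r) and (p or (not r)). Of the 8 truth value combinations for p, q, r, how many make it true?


Evaluate all 8 assignments for p, q, r:
p=0, q=0, r=0: 1
p=0, q=0, r=1: 0
p=0, q=1, r=0: 0
p=0, q=1, r=1: 0
p=1, q=0, r=0: 1
p=1, q=0, r=1: 1
p=1, q=1, r=0: 0
p=1, q=1, r=1: 1
Satisfying count = 4

4


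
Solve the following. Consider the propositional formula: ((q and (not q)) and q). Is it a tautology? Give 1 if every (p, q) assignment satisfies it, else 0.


Check all 4 assignments:
p=0, q=0: 0
p=0, q=1: 0
p=1, q=0: 0
p=1, q=1: 0
Satisfying count = 0/4.
Tautology iff count = 4: no.

0


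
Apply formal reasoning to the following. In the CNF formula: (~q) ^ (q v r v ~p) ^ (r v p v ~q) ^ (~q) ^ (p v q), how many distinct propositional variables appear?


Identify each variable that appears in the formula.
Variables found: p, q, r
Count = 3

3


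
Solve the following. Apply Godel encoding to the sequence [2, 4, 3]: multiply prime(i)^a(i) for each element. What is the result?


Encode each element as an exponent of the corresponding prime:
  2^2 = 4
  3^4 = 81
  5^3 = 125
Product = 4 * 81 * 125 = 40500

40500


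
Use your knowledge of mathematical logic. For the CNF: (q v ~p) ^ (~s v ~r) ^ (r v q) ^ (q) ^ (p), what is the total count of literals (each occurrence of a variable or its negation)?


Counting literals in each clause:
Clause 1: 2 literal(s)
Clause 2: 2 literal(s)
Clause 3: 2 literal(s)
Clause 4: 1 literal(s)
Clause 5: 1 literal(s)
Total = 8

8


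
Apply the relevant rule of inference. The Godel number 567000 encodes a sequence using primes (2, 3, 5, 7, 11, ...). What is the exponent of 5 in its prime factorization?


Factorize 567000 by dividing by 5 repeatedly.
Division steps: 5 divides 567000 exactly 3 time(s).
Exponent of 5 = 3

3


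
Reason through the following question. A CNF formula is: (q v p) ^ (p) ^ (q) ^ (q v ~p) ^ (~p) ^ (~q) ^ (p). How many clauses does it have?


A CNF formula is a conjunction of clauses.
Clauses are separated by ^.
Counting the conjuncts: 7 clauses.

7


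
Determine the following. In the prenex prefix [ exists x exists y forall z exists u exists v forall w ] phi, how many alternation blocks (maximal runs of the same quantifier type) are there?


Quantifier-type sequence: E E A E E A  (A=forall, E=exists)
Group into maximal same-type runs:
  Ex2 | Ax1 | Ex2 | Ax1
Number of blocks = 4

4


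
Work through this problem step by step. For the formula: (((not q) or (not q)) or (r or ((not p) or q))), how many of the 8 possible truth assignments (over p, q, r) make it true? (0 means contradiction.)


Check all 8 assignments:
p=0, q=0, r=0: 1
p=0, q=0, r=1: 1
p=0, q=1, r=0: 1
p=0, q=1, r=1: 1
p=1, q=0, r=0: 1
p=1, q=0, r=1: 1
p=1, q=1, r=0: 1
p=1, q=1, r=1: 1
Count of True = 8

8


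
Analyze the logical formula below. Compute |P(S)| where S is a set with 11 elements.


The power set of a set with n elements has 2^n elements.
|P(S)| = 2^11 = 2048

2048


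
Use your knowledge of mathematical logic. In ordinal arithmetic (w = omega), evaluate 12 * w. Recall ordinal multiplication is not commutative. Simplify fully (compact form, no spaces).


Compute 12 * w.
Ordinal * is associative and left-distributive over +, but NOT commutative; for finite n>1, n*w = w but w*n stays w*n.
For finite n>0, n * w = sup{n*k : k<w} = w. So 12 * w = w.
Result = w

w


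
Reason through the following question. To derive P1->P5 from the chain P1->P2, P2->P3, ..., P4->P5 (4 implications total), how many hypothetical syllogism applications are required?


With 4 implications in a chain connecting 5 propositions:
P1->P2, P2->P3, ..., P4->P5
Steps needed = (number of implications) - 1 = 4 - 1 = 3

3


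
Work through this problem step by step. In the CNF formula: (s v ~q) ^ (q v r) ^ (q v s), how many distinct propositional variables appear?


Identify each variable that appears in the formula.
Variables found: q, r, s
Count = 3

3


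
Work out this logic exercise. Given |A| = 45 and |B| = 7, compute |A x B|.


The Cartesian product A x B contains all ordered pairs (a, b).
|A x B| = |A| * |B| = 45 * 7 = 315

315


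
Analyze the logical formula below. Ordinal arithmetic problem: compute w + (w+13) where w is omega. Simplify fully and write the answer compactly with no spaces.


Compute w + (w+13).
Ordinal + is associative but NOT commutative; for finite n>0, n + w = w but w + n stays w+n.
w + (w+13) = (w+w) + 13 = w*2+13.
Result = w*2+13

w*2+13


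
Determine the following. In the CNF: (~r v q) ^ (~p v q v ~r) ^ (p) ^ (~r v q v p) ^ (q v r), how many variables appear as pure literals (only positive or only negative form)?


Check each variable for pure literal status:
p: mixed (not pure)
q: pure positive
r: mixed (not pure)
Pure literal count = 1

1


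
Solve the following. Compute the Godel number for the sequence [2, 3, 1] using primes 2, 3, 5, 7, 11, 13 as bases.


Encode each element as an exponent of the corresponding prime:
  2^2 = 4
  3^3 = 27
  5^1 = 5
Product = 4 * 27 * 5 = 540

540


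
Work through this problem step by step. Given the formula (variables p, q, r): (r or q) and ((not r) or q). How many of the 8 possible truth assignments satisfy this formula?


Evaluate all 8 assignments for p, q, r:
p=0, q=0, r=0: 0
p=0, q=0, r=1: 0
p=0, q=1, r=0: 1
p=0, q=1, r=1: 1
p=1, q=0, r=0: 0
p=1, q=0, r=1: 0
p=1, q=1, r=0: 1
p=1, q=1, r=1: 1
Satisfying count = 4

4


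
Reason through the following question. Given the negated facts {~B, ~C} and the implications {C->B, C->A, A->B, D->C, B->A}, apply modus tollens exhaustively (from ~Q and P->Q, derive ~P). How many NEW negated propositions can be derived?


Initial negated facts: {~B, ~C}
Apply modus tollens to closure:
  ~B and A->B  =>  ~A
  ~C and D->C  =>  ~D
Final negated: {~A, ~B, ~C, ~D}
New negations: {~A, ~D}
Count = 2

2


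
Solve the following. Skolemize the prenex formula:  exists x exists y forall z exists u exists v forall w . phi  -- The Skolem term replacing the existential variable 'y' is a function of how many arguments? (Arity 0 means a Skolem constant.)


Quantifier prefix: exists x exists y forall z exists u exists v forall w
'y' is existentially quantified at position 2.
No universal quantifiers precede it.
Skolem function arity = 0 (a Skolem constant)

0


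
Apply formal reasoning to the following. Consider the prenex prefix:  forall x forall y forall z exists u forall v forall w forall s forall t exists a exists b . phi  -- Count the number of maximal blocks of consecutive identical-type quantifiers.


Quantifier-type sequence: A A A E A A A A E E  (A=forall, E=exists)
Group into maximal same-type runs:
  Ax3 | Ex1 | Ax4 | Ex2
Number of blocks = 4

4


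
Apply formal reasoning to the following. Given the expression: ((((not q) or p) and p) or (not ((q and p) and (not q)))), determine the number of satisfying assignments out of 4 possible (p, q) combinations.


Check all 4 assignments:
p=0, q=0: 1
p=0, q=1: 1
p=1, q=0: 1
p=1, q=1: 1
Count of True = 4

4


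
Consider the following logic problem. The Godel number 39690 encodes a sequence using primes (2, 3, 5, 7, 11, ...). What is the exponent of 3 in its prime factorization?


Factorize 39690 by dividing by 3 repeatedly.
Division steps: 3 divides 39690 exactly 4 time(s).
Exponent of 3 = 4

4


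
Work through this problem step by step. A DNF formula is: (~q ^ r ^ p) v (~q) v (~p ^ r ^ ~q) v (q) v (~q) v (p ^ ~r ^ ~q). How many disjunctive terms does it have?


A DNF formula is a disjunction of terms (conjunctions).
Terms are separated by v.
Counting the disjuncts: 6 terms.

6


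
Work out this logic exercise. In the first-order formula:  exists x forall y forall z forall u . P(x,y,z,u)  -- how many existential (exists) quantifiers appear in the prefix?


Quantifier prefix: exists x forall y forall z forall u
Mark each quantifier type:
  E U U U
Universal count = 3, Existential count = 1
Asked for existential (exists) quantifiers: 1

1


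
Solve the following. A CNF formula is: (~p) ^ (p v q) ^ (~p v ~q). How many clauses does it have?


A CNF formula is a conjunction of clauses.
Clauses are separated by ^.
Counting the conjuncts: 3 clauses.

3


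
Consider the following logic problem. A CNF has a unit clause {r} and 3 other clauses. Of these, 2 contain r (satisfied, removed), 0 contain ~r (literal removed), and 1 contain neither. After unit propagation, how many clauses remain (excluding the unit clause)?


Satisfied (removed): 2
Shortened (remain): 0
Unchanged (remain): 1
Remaining = 0 + 1 = 1

1


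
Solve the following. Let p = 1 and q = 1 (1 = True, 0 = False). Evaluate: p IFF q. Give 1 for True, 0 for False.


p = 1, q = 1
Operation: p IFF q
Evaluate: 1 IFF 1 = 1

1


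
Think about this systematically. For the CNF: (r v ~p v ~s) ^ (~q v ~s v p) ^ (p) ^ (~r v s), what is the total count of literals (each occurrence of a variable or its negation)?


Counting literals in each clause:
Clause 1: 3 literal(s)
Clause 2: 3 literal(s)
Clause 3: 1 literal(s)
Clause 4: 2 literal(s)
Total = 9

9


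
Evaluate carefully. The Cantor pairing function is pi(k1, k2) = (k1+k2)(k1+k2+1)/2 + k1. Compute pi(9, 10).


k1 + k2 = 19
(k1+k2)(k1+k2+1)/2 = 19 * 20 / 2 = 190
pi = 190 + 9 = 199

199


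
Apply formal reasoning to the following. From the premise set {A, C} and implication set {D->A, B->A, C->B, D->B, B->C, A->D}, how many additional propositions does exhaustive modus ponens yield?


Initial facts: {A, C}
Apply modus ponens to closure:
  C and C->B  =>  B
  A and A->D  =>  D
Final known: {A, B, C, D}
New propositions: {B, D}
Count = 2

2


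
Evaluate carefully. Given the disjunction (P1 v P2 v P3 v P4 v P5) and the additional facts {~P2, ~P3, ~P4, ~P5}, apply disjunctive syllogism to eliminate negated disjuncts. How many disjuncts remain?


Original disjuncts (5): P1, P2, P3, P4, P5
Negated (eliminate): ~P2, ~P3, ~P4, ~P5
Remaining disjuncts: P1
Count = 5 - 4 = 1

1


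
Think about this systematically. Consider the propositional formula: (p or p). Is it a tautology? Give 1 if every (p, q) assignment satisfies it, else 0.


Check all 4 assignments:
p=0, q=0: 0
p=0, q=1: 0
p=1, q=0: 1
p=1, q=1: 1
Satisfying count = 2/4.
Tautology iff count = 4: no.

0


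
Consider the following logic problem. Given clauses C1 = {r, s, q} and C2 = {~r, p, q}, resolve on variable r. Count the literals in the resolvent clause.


Remove r from C1 and ~r from C2.
C1 remainder: {s, q}
C2 remainder: {p, q}
Union (resolvent): {p, q, s}
Resolvent has 3 literal(s).

3


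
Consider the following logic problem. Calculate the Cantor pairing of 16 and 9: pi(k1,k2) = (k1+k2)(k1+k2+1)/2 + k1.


k1 + k2 = 25
(k1+k2)(k1+k2+1)/2 = 25 * 26 / 2 = 325
pi = 325 + 16 = 341

341


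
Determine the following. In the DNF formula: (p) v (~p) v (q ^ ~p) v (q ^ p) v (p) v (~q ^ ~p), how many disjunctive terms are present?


A DNF formula is a disjunction of terms (conjunctions).
Terms are separated by v.
Counting the disjuncts: 6 terms.

6


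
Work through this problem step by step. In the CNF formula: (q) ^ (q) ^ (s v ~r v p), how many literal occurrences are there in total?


Counting literals in each clause:
Clause 1: 1 literal(s)
Clause 2: 1 literal(s)
Clause 3: 3 literal(s)
Total = 5

5


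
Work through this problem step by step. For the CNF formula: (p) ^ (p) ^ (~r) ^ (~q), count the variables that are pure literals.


Check each variable for pure literal status:
p: pure positive
q: pure negative
r: pure negative
Pure literal count = 3

3


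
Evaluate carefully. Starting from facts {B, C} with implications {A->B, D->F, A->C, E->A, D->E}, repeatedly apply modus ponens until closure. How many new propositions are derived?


Initial facts: {B, C}
Apply modus ponens to closure:
  (no implication fires)
Final known: {B, C}
New propositions: {(none)}
Count = 0

0


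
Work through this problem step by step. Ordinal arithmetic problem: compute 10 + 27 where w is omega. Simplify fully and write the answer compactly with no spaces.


Compute 10 + 27.
Ordinal + is associative but NOT commutative; for finite n>0, n + w = w but w + n stays w+n.
Both operands finite; ordinal + agrees with natural +: 10 + 27 = 37.
Result = 37

37


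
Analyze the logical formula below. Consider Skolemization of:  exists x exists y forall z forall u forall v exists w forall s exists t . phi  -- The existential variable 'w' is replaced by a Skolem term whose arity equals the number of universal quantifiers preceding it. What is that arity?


Quantifier prefix: exists x exists y forall z forall u forall v exists w forall s exists t
'w' is existentially quantified at position 6.
Universal variables preceding it: z, u, v
Skolem function arity = 3

3


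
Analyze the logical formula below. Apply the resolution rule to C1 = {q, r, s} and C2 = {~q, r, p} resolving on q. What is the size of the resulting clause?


Remove q from C1 and ~q from C2.
C1 remainder: {r, s}
C2 remainder: {r, p}
Union (resolvent): {p, r, s}
Resolvent has 3 literal(s).

3


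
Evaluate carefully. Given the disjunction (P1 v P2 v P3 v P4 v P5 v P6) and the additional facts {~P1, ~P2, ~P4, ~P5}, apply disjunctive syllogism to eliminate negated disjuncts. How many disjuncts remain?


Original disjuncts (6): P1, P2, P3, P4, P5, P6
Negated (eliminate): ~P1, ~P2, ~P4, ~P5
Remaining disjuncts: P3, P6
Count = 6 - 4 = 2

2


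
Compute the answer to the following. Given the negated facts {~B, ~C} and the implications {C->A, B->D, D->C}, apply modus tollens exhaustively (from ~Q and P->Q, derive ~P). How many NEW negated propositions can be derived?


Initial negated facts: {~B, ~C}
Apply modus tollens to closure:
  ~C and D->C  =>  ~D
Final negated: {~B, ~C, ~D}
New negations: {~D}
Count = 1

1


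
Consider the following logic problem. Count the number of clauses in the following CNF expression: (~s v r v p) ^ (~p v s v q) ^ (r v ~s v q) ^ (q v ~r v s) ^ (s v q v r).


A CNF formula is a conjunction of clauses.
Clauses are separated by ^.
Counting the conjuncts: 5 clauses.

5


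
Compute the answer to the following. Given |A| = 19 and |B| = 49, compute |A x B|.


The Cartesian product A x B contains all ordered pairs (a, b).
|A x B| = |A| * |B| = 19 * 49 = 931

931


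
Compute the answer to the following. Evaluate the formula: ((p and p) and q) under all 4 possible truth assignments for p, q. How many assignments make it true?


Check all 4 assignments:
p=0, q=0: 0
p=0, q=1: 0
p=1, q=0: 0
p=1, q=1: 1
Count of True = 1

1


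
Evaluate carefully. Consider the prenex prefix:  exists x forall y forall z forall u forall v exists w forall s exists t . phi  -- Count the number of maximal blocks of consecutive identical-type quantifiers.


Quantifier-type sequence: E A A A A E A E  (A=forall, E=exists)
Group into maximal same-type runs:
  Ex1 | Ax4 | Ex1 | Ax1 | Ex1
Number of blocks = 5

5


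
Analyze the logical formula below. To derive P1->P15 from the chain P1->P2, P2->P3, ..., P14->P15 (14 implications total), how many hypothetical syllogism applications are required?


With 14 implications in a chain connecting 15 propositions:
P1->P2, P2->P3, ..., P14->P15
Steps needed = (number of implications) - 1 = 14 - 1 = 13

13


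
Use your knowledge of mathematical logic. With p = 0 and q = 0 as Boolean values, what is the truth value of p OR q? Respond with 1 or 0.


p = 0, q = 0
Operation: p OR q
Evaluate: 0 OR 0 = 0

0


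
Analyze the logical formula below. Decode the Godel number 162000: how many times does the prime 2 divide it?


Factorize 162000 by dividing by 2 repeatedly.
Division steps: 2 divides 162000 exactly 4 time(s).
Exponent of 2 = 4

4


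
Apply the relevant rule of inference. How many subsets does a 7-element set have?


The power set of a set with n elements has 2^n elements.
|P(S)| = 2^7 = 128

128


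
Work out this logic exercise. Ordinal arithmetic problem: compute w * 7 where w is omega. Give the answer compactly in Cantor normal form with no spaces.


Compute w * 7.
Ordinal * is associative and left-distributive over +, but NOT commutative; for finite n>1, n*w = w but w*n stays w*n.
w * 7 means 7 copies of w concatenated: w*7.
Result = w*7

w*7


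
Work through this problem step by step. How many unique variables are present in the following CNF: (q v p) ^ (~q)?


Identify each variable that appears in the formula.
Variables found: p, q
Count = 2

2


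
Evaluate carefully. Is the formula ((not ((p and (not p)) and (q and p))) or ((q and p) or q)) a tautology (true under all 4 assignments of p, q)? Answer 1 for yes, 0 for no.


Check all 4 assignments:
p=0, q=0: 1
p=0, q=1: 1
p=1, q=0: 1
p=1, q=1: 1
Satisfying count = 4/4.
Tautology iff count = 4: yes.

1


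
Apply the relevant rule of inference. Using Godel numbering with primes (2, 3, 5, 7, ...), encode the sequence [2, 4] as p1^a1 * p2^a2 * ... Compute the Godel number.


Encode each element as an exponent of the corresponding prime:
  2^2 = 4
  3^4 = 81
Product = 4 * 81 = 324

324


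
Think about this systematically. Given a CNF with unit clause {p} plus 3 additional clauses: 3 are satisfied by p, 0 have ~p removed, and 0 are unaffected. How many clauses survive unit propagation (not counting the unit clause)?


Satisfied (removed): 3
Shortened (remain): 0
Unchanged (remain): 0
Remaining = 0 + 0 = 0

0


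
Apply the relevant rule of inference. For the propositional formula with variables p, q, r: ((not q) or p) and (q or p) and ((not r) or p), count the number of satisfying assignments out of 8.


Evaluate all 8 assignments for p, q, r:
p=0, q=0, r=0: 0
p=0, q=0, r=1: 0
p=0, q=1, r=0: 0
p=0, q=1, r=1: 0
p=1, q=0, r=0: 1
p=1, q=0, r=1: 1
p=1, q=1, r=0: 1
p=1, q=1, r=1: 1
Satisfying count = 4

4


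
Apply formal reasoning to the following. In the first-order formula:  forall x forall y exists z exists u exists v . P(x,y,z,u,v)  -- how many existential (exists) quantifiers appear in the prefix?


Quantifier prefix: forall x forall y exists z exists u exists v
Mark each quantifier type:
  U U E E E
Universal count = 2, Existential count = 3
Asked for existential (exists) quantifiers: 3

3


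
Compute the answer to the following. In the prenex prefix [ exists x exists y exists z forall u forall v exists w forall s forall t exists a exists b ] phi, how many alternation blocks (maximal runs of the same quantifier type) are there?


Quantifier-type sequence: E E E A A E A A E E  (A=forall, E=exists)
Group into maximal same-type runs:
  Ex3 | Ax2 | Ex1 | Ax2 | Ex2
Number of blocks = 5

5


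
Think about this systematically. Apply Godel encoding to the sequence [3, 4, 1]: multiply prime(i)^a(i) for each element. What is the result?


Encode each element as an exponent of the corresponding prime:
  2^3 = 8
  3^4 = 81
  5^1 = 5
Product = 8 * 81 * 5 = 3240

3240


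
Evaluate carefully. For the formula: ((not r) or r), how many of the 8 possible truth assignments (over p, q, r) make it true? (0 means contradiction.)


Check all 8 assignments:
p=0, q=0, r=0: 1
p=0, q=0, r=1: 1
p=0, q=1, r=0: 1
p=0, q=1, r=1: 1
p=1, q=0, r=0: 1
p=1, q=0, r=1: 1
p=1, q=1, r=0: 1
p=1, q=1, r=1: 1
Count of True = 8

8


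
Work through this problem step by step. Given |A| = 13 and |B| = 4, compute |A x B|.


The Cartesian product A x B contains all ordered pairs (a, b).
|A x B| = |A| * |B| = 13 * 4 = 52

52


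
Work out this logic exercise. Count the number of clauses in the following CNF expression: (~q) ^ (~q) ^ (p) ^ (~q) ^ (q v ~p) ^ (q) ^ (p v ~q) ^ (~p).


A CNF formula is a conjunction of clauses.
Clauses are separated by ^.
Counting the conjuncts: 8 clauses.

8


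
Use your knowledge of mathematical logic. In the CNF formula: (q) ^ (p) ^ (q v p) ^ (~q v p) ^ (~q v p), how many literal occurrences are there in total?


Counting literals in each clause:
Clause 1: 1 literal(s)
Clause 2: 1 literal(s)
Clause 3: 2 literal(s)
Clause 4: 2 literal(s)
Clause 5: 2 literal(s)
Total = 8

8


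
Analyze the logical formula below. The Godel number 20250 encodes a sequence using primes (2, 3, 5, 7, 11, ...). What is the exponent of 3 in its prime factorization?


Factorize 20250 by dividing by 3 repeatedly.
Division steps: 3 divides 20250 exactly 4 time(s).
Exponent of 3 = 4

4


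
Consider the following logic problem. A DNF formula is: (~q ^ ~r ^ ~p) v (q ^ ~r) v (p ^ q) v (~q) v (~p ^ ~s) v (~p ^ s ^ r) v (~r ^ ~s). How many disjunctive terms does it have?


A DNF formula is a disjunction of terms (conjunctions).
Terms are separated by v.
Counting the disjuncts: 7 terms.

7


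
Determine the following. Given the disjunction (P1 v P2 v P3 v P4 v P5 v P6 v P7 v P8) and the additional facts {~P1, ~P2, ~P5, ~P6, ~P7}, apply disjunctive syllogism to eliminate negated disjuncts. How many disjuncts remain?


Original disjuncts (8): P1, P2, P3, P4, P5, P6, P7, P8
Negated (eliminate): ~P1, ~P2, ~P5, ~P6, ~P7
Remaining disjuncts: P3, P4, P8
Count = 8 - 5 = 3

3


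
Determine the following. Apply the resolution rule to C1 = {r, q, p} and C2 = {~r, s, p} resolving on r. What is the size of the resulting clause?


Remove r from C1 and ~r from C2.
C1 remainder: {q, p}
C2 remainder: {s, p}
Union (resolvent): {p, q, s}
Resolvent has 3 literal(s).

3


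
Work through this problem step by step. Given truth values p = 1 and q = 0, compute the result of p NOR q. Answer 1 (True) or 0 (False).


p = 1, q = 0
Operation: p NOR q
Evaluate: 1 NOR 0 = 0

0


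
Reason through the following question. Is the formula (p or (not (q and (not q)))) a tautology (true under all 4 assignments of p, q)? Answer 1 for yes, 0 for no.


Check all 4 assignments:
p=0, q=0: 1
p=0, q=1: 1
p=1, q=0: 1
p=1, q=1: 1
Satisfying count = 4/4.
Tautology iff count = 4: yes.

1


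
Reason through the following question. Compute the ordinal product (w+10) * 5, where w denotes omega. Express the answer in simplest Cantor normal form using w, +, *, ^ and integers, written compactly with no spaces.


Compute (w+10) * 5.
Ordinal * is associative and left-distributive over +, but NOT commutative; for finite n>1, n*w = w but w*n stays w*n.
(w+10) * 5 = (w+10) repeated 5 times. Each intermediate +10 is absorbed by the following w; only the last survives: w*5+10.
Result = w*5+10

w*5+10


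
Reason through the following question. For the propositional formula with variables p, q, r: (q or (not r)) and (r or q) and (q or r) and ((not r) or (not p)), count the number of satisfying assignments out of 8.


Evaluate all 8 assignments for p, q, r:
p=0, q=0, r=0: 0
p=0, q=0, r=1: 0
p=0, q=1, r=0: 1
p=0, q=1, r=1: 1
p=1, q=0, r=0: 0
p=1, q=0, r=1: 0
p=1, q=1, r=0: 1
p=1, q=1, r=1: 0
Satisfying count = 3

3


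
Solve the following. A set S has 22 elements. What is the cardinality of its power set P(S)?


The power set of a set with n elements has 2^n elements.
|P(S)| = 2^22 = 4194304

4194304


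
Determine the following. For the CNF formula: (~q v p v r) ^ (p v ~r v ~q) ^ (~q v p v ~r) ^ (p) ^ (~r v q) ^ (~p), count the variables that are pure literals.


Check each variable for pure literal status:
p: mixed (not pure)
q: mixed (not pure)
r: mixed (not pure)
Pure literal count = 0

0


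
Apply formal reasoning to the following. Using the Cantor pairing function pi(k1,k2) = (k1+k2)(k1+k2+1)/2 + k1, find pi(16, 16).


k1 + k2 = 32
(k1+k2)(k1+k2+1)/2 = 32 * 33 / 2 = 528
pi = 528 + 16 = 544

544


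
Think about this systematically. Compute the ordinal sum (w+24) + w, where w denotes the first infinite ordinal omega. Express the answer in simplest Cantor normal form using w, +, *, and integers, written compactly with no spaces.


Compute (w+24) + w.
Ordinal + is associative but NOT commutative; for finite n>0, n + w = w but w + n stays w+n.
(w+24) + w = w + (24+w) = w + w = w*2 (the finite tail 24 is absorbed by the right w).
Result = w*2

w*2


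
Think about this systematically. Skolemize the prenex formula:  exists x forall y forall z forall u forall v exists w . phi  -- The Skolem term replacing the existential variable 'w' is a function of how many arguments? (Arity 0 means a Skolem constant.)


Quantifier prefix: exists x forall y forall z forall u forall v exists w
'w' is existentially quantified at position 6.
Universal variables preceding it: y, z, u, v
Skolem function arity = 4

4


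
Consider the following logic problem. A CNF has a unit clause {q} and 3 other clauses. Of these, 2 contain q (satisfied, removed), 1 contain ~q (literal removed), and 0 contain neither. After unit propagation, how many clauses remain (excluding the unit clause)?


Satisfied (removed): 2
Shortened (remain): 1
Unchanged (remain): 0
Remaining = 1 + 0 = 1

1


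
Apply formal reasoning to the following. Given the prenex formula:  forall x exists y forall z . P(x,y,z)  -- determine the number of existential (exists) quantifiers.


Quantifier prefix: forall x exists y forall z
Mark each quantifier type:
  U E U
Universal count = 2, Existential count = 1
Asked for existential (exists) quantifiers: 1

1


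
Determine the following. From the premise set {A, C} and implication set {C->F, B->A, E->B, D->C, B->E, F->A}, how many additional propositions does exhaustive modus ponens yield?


Initial facts: {A, C}
Apply modus ponens to closure:
  C and C->F  =>  F
Final known: {A, C, F}
New propositions: {F}
Count = 1

1


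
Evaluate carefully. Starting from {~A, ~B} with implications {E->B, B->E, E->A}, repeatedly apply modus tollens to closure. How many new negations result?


Initial negated facts: {~A, ~B}
Apply modus tollens to closure:
  ~B and E->B  =>  ~E
Final negated: {~A, ~B, ~E}
New negations: {~E}
Count = 1

1


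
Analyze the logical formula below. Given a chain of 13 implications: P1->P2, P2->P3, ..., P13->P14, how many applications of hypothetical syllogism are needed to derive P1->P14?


With 13 implications in a chain connecting 14 propositions:
P1->P2, P2->P3, ..., P13->P14
Steps needed = (number of implications) - 1 = 13 - 1 = 12

12


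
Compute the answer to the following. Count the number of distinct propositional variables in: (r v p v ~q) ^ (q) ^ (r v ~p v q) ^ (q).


Identify each variable that appears in the formula.
Variables found: p, q, r
Count = 3

3


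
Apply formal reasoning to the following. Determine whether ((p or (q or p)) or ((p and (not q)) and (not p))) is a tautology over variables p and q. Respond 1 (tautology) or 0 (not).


Check all 4 assignments:
p=0, q=0: 0
p=0, q=1: 1
p=1, q=0: 1
p=1, q=1: 1
Satisfying count = 3/4.
Tautology iff count = 4: no.

0


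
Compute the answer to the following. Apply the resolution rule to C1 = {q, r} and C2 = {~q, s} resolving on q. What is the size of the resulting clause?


Remove q from C1 and ~q from C2.
C1 remainder: {r}
C2 remainder: {s}
Union (resolvent): {r, s}
Resolvent has 2 literal(s).

2


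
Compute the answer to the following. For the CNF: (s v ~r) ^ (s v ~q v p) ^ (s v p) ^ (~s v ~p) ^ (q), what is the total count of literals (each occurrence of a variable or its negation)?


Counting literals in each clause:
Clause 1: 2 literal(s)
Clause 2: 3 literal(s)
Clause 3: 2 literal(s)
Clause 4: 2 literal(s)
Clause 5: 1 literal(s)
Total = 10

10


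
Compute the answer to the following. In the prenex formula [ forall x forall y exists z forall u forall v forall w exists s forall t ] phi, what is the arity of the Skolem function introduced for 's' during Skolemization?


Quantifier prefix: forall x forall y exists z forall u forall v forall w exists s forall t
's' is existentially quantified at position 7.
Universal variables preceding it: x, y, u, v, w
Skolem function arity = 5

5


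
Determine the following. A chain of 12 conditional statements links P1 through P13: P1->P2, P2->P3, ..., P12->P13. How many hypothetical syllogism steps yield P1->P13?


With 12 implications in a chain connecting 13 propositions:
P1->P2, P2->P3, ..., P12->P13
Steps needed = (number of implications) - 1 = 12 - 1 = 11

11


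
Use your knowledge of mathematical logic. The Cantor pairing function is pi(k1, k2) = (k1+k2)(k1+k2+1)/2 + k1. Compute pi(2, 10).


k1 + k2 = 12
(k1+k2)(k1+k2+1)/2 = 12 * 13 / 2 = 78
pi = 78 + 2 = 80

80


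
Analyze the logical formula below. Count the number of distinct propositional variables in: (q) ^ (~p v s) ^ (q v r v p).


Identify each variable that appears in the formula.
Variables found: p, q, r, s
Count = 4

4


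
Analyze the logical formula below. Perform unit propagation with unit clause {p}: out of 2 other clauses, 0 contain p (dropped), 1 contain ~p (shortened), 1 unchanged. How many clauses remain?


Satisfied (removed): 0
Shortened (remain): 1
Unchanged (remain): 1
Remaining = 1 + 1 = 2

2


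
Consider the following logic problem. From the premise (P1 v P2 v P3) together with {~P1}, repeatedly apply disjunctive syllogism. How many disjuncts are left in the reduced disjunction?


Original disjuncts (3): P1, P2, P3
Negated (eliminate): ~P1
Remaining disjuncts: P2, P3
Count = 3 - 1 = 2

2


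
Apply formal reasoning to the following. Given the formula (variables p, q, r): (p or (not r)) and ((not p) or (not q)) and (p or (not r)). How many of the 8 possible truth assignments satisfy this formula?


Evaluate all 8 assignments for p, q, r:
p=0, q=0, r=0: 1
p=0, q=0, r=1: 0
p=0, q=1, r=0: 1
p=0, q=1, r=1: 0
p=1, q=0, r=0: 1
p=1, q=0, r=1: 1
p=1, q=1, r=0: 0
p=1, q=1, r=1: 0
Satisfying count = 4

4


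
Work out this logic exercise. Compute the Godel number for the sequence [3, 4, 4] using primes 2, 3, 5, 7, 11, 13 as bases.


Encode each element as an exponent of the corresponding prime:
  2^3 = 8
  3^4 = 81
  5^4 = 625
Product = 8 * 81 * 625 = 405000

405000


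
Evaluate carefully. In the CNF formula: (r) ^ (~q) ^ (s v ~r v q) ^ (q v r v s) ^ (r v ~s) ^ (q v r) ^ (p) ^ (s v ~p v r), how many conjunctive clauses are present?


A CNF formula is a conjunction of clauses.
Clauses are separated by ^.
Counting the conjuncts: 8 clauses.

8


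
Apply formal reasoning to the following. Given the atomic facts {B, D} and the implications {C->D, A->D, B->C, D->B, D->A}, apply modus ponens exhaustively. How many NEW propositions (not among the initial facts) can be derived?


Initial facts: {B, D}
Apply modus ponens to closure:
  B and B->C  =>  C
  D and D->A  =>  A
Final known: {A, B, C, D}
New propositions: {A, C}
Count = 2

2


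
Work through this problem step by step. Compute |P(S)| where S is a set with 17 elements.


The power set of a set with n elements has 2^n elements.
|P(S)| = 2^17 = 131072

131072


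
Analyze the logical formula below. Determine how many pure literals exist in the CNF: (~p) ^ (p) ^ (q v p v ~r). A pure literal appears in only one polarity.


Check each variable for pure literal status:
p: mixed (not pure)
q: pure positive
r: pure negative
Pure literal count = 2

2


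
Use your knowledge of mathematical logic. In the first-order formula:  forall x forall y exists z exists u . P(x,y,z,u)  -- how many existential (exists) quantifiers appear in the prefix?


Quantifier prefix: forall x forall y exists z exists u
Mark each quantifier type:
  U U E E
Universal count = 2, Existential count = 2
Asked for existential (exists) quantifiers: 2

2


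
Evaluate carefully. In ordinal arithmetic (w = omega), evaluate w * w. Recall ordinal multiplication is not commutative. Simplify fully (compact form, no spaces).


Compute w * w.
Ordinal * is associative and left-distributive over +, but NOT commutative; for finite n>1, n*w = w but w*n stays w*n.
w * w = w^2 by definition.
Result = w^2

w^2


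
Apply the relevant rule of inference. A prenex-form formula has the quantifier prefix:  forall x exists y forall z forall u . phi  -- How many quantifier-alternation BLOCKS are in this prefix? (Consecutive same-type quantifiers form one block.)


Quantifier-type sequence: A E A A  (A=forall, E=exists)
Group into maximal same-type runs:
  Ax1 | Ex1 | Ax2
Number of blocks = 3

3


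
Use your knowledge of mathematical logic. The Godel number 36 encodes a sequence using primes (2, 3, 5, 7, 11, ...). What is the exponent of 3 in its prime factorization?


Factorize 36 by dividing by 3 repeatedly.
Division steps: 3 divides 36 exactly 2 time(s).
Exponent of 3 = 2

2


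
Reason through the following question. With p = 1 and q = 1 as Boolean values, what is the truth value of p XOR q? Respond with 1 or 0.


p = 1, q = 1
Operation: p XOR q
Evaluate: 1 XOR 1 = 0

0


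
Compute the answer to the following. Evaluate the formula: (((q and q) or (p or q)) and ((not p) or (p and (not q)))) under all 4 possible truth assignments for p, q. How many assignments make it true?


Check all 4 assignments:
p=0, q=0: 0
p=0, q=1: 1
p=1, q=0: 1
p=1, q=1: 0
Count of True = 2

2


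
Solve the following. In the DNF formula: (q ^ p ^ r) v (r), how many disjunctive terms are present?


A DNF formula is a disjunction of terms (conjunctions).
Terms are separated by v.
Counting the disjuncts: 2 terms.

2


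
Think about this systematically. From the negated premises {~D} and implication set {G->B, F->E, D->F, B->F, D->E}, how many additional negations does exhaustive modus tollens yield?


Initial negated facts: {~D}
Apply modus tollens to closure:
  (no implication fires)
Final negated: {~D}
New negations: {(none)}
Count = 0

0


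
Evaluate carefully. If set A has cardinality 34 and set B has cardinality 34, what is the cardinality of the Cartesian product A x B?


The Cartesian product A x B contains all ordered pairs (a, b).
|A x B| = |A| * |B| = 34 * 34 = 1156

1156


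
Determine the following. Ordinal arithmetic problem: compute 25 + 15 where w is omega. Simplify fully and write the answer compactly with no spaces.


Compute 25 + 15.
Ordinal + is associative but NOT commutative; for finite n>0, n + w = w but w + n stays w+n.
Both operands finite; ordinal + agrees with natural +: 25 + 15 = 40.
Result = 40

40


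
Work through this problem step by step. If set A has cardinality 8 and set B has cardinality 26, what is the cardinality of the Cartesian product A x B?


The Cartesian product A x B contains all ordered pairs (a, b).
|A x B| = |A| * |B| = 8 * 26 = 208

208


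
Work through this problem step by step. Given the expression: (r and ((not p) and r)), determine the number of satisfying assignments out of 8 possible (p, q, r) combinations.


Check all 8 assignments:
p=0, q=0, r=0: 0
p=0, q=0, r=1: 1
p=0, q=1, r=0: 0
p=0, q=1, r=1: 1
p=1, q=0, r=0: 0
p=1, q=0, r=1: 0
p=1, q=1, r=0: 0
p=1, q=1, r=1: 0
Count of True = 2

2


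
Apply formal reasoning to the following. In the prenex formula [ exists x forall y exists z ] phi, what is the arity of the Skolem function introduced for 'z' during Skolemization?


Quantifier prefix: exists x forall y exists z
'z' is existentially quantified at position 3.
Universal variables preceding it: y
Skolem function arity = 1

1


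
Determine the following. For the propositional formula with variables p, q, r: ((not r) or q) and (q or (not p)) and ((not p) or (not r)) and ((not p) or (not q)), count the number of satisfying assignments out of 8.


Evaluate all 8 assignments for p, q, r:
p=0, q=0, r=0: 1
p=0, q=0, r=1: 0
p=0, q=1, r=0: 1
p=0, q=1, r=1: 1
p=1, q=0, r=0: 0
p=1, q=0, r=1: 0
p=1, q=1, r=0: 0
p=1, q=1, r=1: 0
Satisfying count = 3

3


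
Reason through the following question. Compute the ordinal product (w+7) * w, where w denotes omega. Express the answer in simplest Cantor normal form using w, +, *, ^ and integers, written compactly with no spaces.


Compute (w+7) * w.
Ordinal * is associative and left-distributive over +, but NOT commutative; for finite n>1, n*w = w but w*n stays w*n.
(w+7) * w = sup{(w+7)*k : k<w} = sup{w*k+7} = w^2 (the +7 tail is absorbed in the limit).
Result = w^2

w^2
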